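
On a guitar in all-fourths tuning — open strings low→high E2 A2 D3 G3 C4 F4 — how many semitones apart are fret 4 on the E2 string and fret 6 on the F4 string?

27 semitones

E2 at fret 4 → G#2 (MIDI 44); F4 at fret 6 → B4 (MIDI 71).
44 − 71 = -27, so the two pitches are 27 semitones apart, with B4 the higher.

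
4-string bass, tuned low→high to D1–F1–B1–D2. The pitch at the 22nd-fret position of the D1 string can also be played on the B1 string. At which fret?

13

D1 at fret 22 is D1 + 22 semitones = C3.
The open B1 string is 9 semitones above the open D1, so the same pitch on the B1 string lies at fret 22 − 9 = 13.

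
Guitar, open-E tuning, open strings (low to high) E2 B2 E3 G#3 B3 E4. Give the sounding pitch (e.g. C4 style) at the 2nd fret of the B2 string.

C#3

Each fret is one semitone, so B2 + 2 = C#3.
(Equivalently spelled Db3.)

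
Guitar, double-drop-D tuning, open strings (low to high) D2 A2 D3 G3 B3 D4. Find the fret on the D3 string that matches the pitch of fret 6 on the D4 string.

D4 at fret 6 is D4 + 6 semitones = G#4.
The open D3 string is 12 semitones below the open D4, so the same pitch on the D3 string lies at fret 6 + 12 = 18.

18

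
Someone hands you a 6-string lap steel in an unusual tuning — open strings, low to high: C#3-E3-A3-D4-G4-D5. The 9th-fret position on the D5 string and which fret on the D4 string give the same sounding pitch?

21

D5 at fret 9 is D5 + 9 semitones = B5.
The open D4 string is 12 semitones below the open D5, so the same pitch on the D4 string lies at fret 9 + 12 = 21.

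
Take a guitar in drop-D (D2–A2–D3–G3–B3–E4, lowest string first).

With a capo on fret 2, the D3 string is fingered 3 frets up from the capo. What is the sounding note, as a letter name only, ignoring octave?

The capo raises the open D3 by 2 semitones to E3; fretting 3 more gives D3 + 2 + 3 = D3 + 5 semitones, landing on G.

G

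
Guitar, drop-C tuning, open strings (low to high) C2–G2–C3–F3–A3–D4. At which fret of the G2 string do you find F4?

F4 is 22 semitones above the open G2 (G–G#–A–A#–…–D#–E–F), so it sits at fret 22.

22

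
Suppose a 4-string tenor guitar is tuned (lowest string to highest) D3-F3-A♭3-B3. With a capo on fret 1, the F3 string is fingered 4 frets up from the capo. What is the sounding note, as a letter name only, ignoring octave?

B♭

The capo raises the open F3 by 1 semitone to G♭3; fretting 4 more gives F3 + 1 + 4 = F3 + 5 semitones, landing on B♭.
(Also written A♯.)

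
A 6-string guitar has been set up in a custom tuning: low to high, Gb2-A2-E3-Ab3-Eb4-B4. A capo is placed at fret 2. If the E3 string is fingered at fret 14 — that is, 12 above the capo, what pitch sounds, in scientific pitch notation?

Gb4

The capo raises the open E3 by 2 semitones to Gb3; fretting 12 more gives E3 + 2 + 12 = E3 + 14 semitones = Gb4.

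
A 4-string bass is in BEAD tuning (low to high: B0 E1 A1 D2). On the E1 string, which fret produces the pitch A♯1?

6

A♯1 is 6 semitones above the open E1 (E–F–F#–G–G#–A–A#), so it sits at fret 6.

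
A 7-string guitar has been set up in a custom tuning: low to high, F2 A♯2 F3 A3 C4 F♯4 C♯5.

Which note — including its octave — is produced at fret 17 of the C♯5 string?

Each fret is one semitone, so C♯5 + 17 = F♯6.

F♯6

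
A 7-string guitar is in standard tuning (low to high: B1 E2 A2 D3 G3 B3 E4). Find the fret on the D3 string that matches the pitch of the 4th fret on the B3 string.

B3 at fret 4 is B3 + 4 semitones = D♯4.
The open D3 string is 9 semitones below the open B3, so the same pitch on the D3 string lies at fret 4 + 9 = 13.

13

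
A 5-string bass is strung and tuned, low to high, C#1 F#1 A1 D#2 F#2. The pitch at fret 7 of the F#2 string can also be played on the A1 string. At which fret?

16

F#2 at fret 7 is F#2 + 7 semitones = C#3.
The open A1 string is 9 semitones below the open F#2, so the same pitch on the A1 string lies at fret 7 + 9 = 16.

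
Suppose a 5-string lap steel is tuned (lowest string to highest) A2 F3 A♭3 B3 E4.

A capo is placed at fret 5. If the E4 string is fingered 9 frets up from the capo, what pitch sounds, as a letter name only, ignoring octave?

The capo raises the open E4 by 5 semitones to A4; fretting 9 more gives E4 + 5 + 9 = E4 + 14 semitones, landing on G♭.
(Also written F♯.)

G♭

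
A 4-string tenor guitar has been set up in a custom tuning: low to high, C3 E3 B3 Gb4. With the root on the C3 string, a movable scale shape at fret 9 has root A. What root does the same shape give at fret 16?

E

Moving from fret 9 to fret 16 shifts the root by 7 semitones.
A up 7 semitones is E.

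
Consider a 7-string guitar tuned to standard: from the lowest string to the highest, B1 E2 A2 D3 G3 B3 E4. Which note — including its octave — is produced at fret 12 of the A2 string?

The open A2 string plus 12 semitones: A–A#–B–C–…–G–G#–A.
The walk passes from B into C once, so the octave number goes from 2 to 3.

A3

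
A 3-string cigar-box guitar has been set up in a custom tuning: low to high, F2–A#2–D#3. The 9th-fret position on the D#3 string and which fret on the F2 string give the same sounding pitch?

D#3 at fret 9 is D#3 + 9 semitones = C4.
The open F2 string is 10 semitones below the open D#3, so the same pitch on the F2 string lies at fret 9 + 10 = 19.

19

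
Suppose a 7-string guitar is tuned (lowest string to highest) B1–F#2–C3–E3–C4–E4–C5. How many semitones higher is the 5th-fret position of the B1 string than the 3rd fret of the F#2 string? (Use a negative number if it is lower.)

-5 semitones

B1 at fret 5 → E2 (MIDI 40); F#2 at fret 3 → A2 (MIDI 45).
40 − 45 = -5, so the two pitches are 5 semitones apart.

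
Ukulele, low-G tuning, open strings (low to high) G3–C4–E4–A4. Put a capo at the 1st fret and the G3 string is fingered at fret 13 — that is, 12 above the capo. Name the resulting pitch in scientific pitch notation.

G♯4

The capo raises the open G3 by 1 semitone to G♯3; fretting 12 more gives G3 + 1 + 12 = G3 + 13 semitones = G♯4.
(Also written A♭.)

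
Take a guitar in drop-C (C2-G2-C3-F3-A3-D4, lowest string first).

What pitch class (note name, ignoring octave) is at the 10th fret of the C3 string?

A#

C3 is MIDI 48. Adding 10 gives 58; 58 mod 12 = 10, i.e. A#.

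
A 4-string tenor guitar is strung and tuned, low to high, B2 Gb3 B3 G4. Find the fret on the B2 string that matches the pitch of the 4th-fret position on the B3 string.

16

B3 at fret 4 is B3 + 4 semitones = Eb4.
The open B2 string is 12 semitones below the open B3, so the same pitch on the B2 string lies at fret 4 + 12 = 16.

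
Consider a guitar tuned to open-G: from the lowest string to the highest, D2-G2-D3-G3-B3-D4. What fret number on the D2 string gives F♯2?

F♯2 is 4 semitones above the open D2 (D–D#–E–F–F#), so it sits at fret 4.

4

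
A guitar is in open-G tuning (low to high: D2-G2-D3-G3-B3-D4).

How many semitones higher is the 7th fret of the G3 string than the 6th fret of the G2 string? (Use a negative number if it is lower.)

13 semitones

G3 at fret 7 → D4 (MIDI 62); G2 at fret 6 → C♯3 (MIDI 49).
62 − 49 = 13, so the two pitches are 13 semitones apart.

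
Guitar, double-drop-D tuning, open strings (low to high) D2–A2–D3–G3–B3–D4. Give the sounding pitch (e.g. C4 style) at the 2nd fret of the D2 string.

The open D2 string plus 2 semitones: D–D#–E.
No B→C boundary is crossed, so the octave stays at 2.

E2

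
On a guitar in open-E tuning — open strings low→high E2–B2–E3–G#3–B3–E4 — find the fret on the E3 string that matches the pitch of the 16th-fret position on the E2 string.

4

E2 at fret 16 is E2 + 16 semitones = G#3.
The open E3 string is 12 semitones above the open E2, so the same pitch on the E3 string lies at fret 16 − 12 = 4.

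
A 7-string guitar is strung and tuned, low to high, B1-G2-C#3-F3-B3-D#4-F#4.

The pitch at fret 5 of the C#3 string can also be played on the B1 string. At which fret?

Fret 5 on C#3 is MIDI 49 + 5 = 54 (F#3). On the B1 string (open MIDI 35), that pitch is 54 − 35 = fret 19.

19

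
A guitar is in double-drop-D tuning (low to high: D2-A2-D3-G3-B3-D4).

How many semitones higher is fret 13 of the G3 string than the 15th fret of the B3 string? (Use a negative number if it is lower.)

-6 semitones

G3 at fret 13 → G#4 (MIDI 68); B3 at fret 15 → D5 (MIDI 74).
68 − 74 = -6, so the two pitches are 6 semitones apart.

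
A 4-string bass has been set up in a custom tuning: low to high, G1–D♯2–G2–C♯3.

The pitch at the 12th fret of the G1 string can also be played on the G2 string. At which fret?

Fret 12 on G1 is MIDI 31 + 12 = 43 (G2). On the G2 string (open MIDI 43), that pitch is 43 − 43 = fret 0.

0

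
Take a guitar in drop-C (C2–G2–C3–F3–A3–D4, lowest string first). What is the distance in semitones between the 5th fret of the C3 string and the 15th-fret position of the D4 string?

24 semitones

C3 at fret 5 → F3 (MIDI 53); D4 at fret 15 → F5 (MIDI 77).
53 − 77 = -24, so the two pitches are 24 semitones apart, with F5 the higher.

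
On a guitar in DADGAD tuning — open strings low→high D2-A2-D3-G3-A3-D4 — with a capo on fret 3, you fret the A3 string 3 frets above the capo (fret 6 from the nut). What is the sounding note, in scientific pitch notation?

The capo raises the open A3 by 3 semitones to C4; fretting 3 more gives A3 + 3 + 3 = A3 + 6 semitones = D♯4.
(Also written E♭.)

D♯4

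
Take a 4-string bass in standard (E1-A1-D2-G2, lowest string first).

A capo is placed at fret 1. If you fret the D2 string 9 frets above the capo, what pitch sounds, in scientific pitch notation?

The capo raises the open D2 by 1 semitone to D♯2; fretting 9 more gives D2 + 1 + 9 = D2 + 10 semitones = C3.

C3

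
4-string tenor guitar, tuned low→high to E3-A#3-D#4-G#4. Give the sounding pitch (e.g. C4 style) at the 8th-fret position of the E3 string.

C4

The open E3 string plus 8 semitones: E–F–F#–G–G#–A–A#–B–C.
The walk passes from B into C once, so the octave number goes from 3 to 4.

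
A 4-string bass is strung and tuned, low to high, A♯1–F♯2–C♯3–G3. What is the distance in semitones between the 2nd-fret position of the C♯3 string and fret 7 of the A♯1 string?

10 semitones

C♯3 at fret 2 → D♯3 (MIDI 51); A♯1 at fret 7 → F2 (MIDI 41).
51 − 41 = 10, so the two pitches are 10 semitones apart, with D♯3 the higher.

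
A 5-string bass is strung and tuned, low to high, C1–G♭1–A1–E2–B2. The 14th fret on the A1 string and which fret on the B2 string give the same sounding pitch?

Fret 14 on A1 is MIDI 33 + 14 = 47 (B2). On the B2 string (open MIDI 47), that pitch is 47 − 47 = fret 0.

0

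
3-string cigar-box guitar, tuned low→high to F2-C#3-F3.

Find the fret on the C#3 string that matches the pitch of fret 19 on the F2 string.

Fret 19 on F2 is MIDI 41 + 19 = 60 (C4). On the C#3 string (open MIDI 49), that pitch is 60 − 49 = fret 11.

11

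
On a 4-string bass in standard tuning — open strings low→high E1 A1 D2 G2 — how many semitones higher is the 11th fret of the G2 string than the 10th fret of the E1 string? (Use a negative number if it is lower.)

16 semitones

G2 at fret 11 → F♯3 (MIDI 54); E1 at fret 10 → D2 (MIDI 38).
54 − 38 = 16, so the two pitches are 16 semitones apart.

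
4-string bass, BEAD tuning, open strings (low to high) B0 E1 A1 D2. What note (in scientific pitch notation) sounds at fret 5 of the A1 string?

A1 is MIDI 33. Adding 5 gives 38, which is D2.

D2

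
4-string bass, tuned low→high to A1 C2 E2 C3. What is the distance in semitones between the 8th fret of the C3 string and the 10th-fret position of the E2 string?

C3 at fret 8 → G#3 (MIDI 56); E2 at fret 10 → D3 (MIDI 50).
56 − 50 = 6, so the two pitches are 6 semitones apart, with G#3 the higher.

6 semitones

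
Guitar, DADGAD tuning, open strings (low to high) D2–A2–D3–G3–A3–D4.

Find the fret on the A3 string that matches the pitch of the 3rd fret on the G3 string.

G3 at fret 3 is G3 + 3 semitones = A♯3.
The open A3 string is 2 semitones above the open G3, so the same pitch on the A3 string lies at fret 3 − 2 = 1.

1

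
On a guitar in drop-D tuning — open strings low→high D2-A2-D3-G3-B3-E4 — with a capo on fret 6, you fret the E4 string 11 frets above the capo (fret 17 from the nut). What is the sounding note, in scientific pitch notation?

The capo raises the open E4 by 6 semitones to A#4; fretting 11 more gives E4 + 6 + 11 = E4 + 17 semitones = A5.

A5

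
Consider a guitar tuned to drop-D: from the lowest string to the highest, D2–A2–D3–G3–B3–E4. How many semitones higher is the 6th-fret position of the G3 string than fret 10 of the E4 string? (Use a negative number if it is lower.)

G3 at fret 6 → C#4 (MIDI 61); E4 at fret 10 → D5 (MIDI 74).
61 − 74 = -13, so the two pitches are 13 semitones apart.

-13 semitones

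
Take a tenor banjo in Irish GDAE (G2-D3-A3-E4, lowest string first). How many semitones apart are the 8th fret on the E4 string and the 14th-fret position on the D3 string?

E4 at fret 8 → C5 (MIDI 72); D3 at fret 14 → E4 (MIDI 64).
72 − 64 = 8, so the two pitches are 8 semitones apart, with C5 the higher.

8 semitones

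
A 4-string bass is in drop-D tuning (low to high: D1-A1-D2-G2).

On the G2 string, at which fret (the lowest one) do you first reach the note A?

2

From G2, count semitones up the chromatic scale until reaching A: G–G#–A — 2 steps.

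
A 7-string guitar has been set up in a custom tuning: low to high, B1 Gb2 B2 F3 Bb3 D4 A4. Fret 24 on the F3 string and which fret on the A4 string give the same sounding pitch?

8

F3 at fret 24 is F3 + 24 semitones = F5.
The open A4 string is 16 semitones above the open F3, so the same pitch on the A4 string lies at fret 24 − 16 = 8.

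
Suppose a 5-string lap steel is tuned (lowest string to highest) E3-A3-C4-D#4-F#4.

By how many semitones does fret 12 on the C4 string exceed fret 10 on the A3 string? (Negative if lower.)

C4 at fret 12 → C5 (MIDI 72); A3 at fret 10 → G4 (MIDI 67).
72 − 67 = 5, so the two pitches are 5 semitones apart.

5 semitones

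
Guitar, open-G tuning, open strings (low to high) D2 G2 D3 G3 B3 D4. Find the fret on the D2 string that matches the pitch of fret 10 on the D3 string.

D3 at fret 10 is D3 + 10 semitones = C4.
The open D2 string is 12 semitones below the open D3, so the same pitch on the D2 string lies at fret 10 + 12 = 22.

22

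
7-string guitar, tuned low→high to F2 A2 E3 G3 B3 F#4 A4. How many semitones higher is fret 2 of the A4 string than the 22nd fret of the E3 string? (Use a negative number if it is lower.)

A4 at fret 2 → B4 (MIDI 71); E3 at fret 22 → D5 (MIDI 74).
71 − 74 = -3, so the two pitches are 3 semitones apart.

-3 semitones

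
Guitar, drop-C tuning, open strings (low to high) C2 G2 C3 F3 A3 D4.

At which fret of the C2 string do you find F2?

5

F2 is 5 semitones above the open C2 (C–C#–D–D#–E–F), so it sits at fret 5.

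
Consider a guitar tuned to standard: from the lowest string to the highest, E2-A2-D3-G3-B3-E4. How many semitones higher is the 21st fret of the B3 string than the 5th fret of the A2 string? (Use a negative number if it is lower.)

30 semitones

B3 at fret 21 → G♯5 (MIDI 80); A2 at fret 5 → D3 (MIDI 50).
80 − 50 = 30, so the two pitches are 30 semitones apart.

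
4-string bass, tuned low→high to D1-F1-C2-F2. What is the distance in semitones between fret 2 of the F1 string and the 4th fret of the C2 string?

9 semitones

F1 at fret 2 → G1 (MIDI 31); C2 at fret 4 → E2 (MIDI 40).
31 − 40 = -9, so the two pitches are 9 semitones apart, with E2 the higher.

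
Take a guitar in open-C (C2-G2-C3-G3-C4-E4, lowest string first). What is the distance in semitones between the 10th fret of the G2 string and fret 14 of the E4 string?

25 semitones

G2 at fret 10 → F3 (MIDI 53); E4 at fret 14 → F#5 (MIDI 78).
53 − 78 = -25, so the two pitches are 25 semitones apart, with F#5 the higher.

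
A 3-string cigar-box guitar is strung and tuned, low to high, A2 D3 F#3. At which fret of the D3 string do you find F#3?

F#3 is 4 semitones above the open D3 (D–D#–E–F–F#), so it sits at fret 4.

4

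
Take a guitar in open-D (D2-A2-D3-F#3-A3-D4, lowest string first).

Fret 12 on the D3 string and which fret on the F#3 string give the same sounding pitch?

D3 at fret 12 is D3 + 12 semitones = D4.
The open F#3 string is 4 semitones above the open D3, so the same pitch on the F#3 string lies at fret 12 − 4 = 8.

8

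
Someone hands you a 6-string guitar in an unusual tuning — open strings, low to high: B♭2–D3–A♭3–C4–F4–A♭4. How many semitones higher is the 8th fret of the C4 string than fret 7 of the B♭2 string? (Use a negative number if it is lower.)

C4 at fret 8 → A♭4 (MIDI 68); B♭2 at fret 7 → F3 (MIDI 53).
68 − 53 = 15, so the two pitches are 15 semitones apart.

15 semitones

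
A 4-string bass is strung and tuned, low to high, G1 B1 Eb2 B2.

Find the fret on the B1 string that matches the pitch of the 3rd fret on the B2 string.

15

B2 at fret 3 is B2 + 3 semitones = D3.
The open B1 string is 12 semitones below the open B2, so the same pitch on the B1 string lies at fret 3 + 12 = 15.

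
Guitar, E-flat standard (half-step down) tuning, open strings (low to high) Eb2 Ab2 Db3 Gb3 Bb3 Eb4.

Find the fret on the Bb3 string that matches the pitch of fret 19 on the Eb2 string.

Eb2 at fret 19 is Eb2 + 19 semitones = Bb3.
The open Bb3 string is 19 semitones above the open Eb2, so the same pitch on the Bb3 string lies at fret 19 − 19 = 0.

0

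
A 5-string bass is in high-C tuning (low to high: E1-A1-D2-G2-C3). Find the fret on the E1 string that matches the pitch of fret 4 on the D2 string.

D2 at fret 4 is D2 + 4 semitones = F♯2.
The open E1 string is 10 semitones below the open D2, so the same pitch on the E1 string lies at fret 4 + 10 = 14.

14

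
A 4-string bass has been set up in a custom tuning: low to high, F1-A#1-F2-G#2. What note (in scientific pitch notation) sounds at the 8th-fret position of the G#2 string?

Each fret is one semitone, so G#2 + 8 = E3.

E3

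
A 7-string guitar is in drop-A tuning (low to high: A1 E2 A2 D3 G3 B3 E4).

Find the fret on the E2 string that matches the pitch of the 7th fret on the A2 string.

12

A2 at fret 7 is A2 + 7 semitones = E3.
The open E2 string is 5 semitones below the open A2, so the same pitch on the E2 string lies at fret 7 + 5 = 12.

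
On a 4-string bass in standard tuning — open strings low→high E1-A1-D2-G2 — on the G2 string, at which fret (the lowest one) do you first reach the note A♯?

3

From G2, count semitones up the chromatic scale until reaching A♯: G–G#–A–A# — 3 steps.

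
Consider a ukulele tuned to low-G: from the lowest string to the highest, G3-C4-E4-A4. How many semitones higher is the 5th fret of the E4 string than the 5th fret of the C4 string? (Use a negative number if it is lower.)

4 semitones

E4 at fret 5 → A4 (MIDI 69); C4 at fret 5 → F4 (MIDI 65).
69 − 65 = 4, so the two pitches are 4 semitones apart.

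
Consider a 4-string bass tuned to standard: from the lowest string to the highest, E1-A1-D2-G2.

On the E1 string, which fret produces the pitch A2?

17

A2 is 17 semitones above the open E1 (E–F–F#–G–…–G–G#–A), so it sits at fret 17.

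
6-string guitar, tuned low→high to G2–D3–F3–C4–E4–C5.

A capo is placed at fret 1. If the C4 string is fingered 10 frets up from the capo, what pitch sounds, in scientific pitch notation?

B4

The capo raises the open C4 by 1 semitone to D♭4; fretting 10 more gives C4 + 1 + 10 = C4 + 11 semitones = B4.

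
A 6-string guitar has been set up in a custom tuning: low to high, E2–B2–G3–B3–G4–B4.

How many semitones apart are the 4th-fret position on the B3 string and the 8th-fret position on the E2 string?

B3 at fret 4 → Eb4 (MIDI 63); E2 at fret 8 → C3 (MIDI 48).
63 − 48 = 15, so the two pitches are 15 semitones apart, with Eb4 the higher.

15 semitones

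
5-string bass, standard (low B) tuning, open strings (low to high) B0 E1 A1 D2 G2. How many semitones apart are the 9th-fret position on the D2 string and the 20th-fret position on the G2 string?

16 semitones

D2 at fret 9 → B2 (MIDI 47); G2 at fret 20 → D#4 (MIDI 63).
47 − 63 = -16, so the two pitches are 16 semitones apart, with D#4 the higher.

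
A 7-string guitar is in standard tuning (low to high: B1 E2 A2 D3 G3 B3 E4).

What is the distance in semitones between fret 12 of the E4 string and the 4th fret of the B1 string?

E4 at fret 12 → E5 (MIDI 76); B1 at fret 4 → D#2 (MIDI 39).
76 − 39 = 37, so the two pitches are 37 semitones apart, with E5 the higher.

37 semitones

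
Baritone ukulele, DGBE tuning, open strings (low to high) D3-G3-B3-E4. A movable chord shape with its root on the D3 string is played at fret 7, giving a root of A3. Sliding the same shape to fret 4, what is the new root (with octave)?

Moving from fret 7 to fret 4 shifts the root by -3 semitones.
A3 down 3 semitones is F#3.

F#3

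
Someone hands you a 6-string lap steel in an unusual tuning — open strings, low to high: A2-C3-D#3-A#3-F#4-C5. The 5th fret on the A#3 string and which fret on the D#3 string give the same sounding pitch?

12

Fret 5 on A#3 is MIDI 58 + 5 = 63 (D#4). On the D#3 string (open MIDI 51), that pitch is 63 − 51 = fret 12.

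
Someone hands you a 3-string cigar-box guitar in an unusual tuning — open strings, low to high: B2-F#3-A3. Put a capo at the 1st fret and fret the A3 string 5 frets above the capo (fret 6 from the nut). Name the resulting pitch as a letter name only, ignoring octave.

D#

The capo raises the open A3 by 1 semitone to A#3; fretting 5 more gives A3 + 1 + 5 = A3 + 6 semitones, landing on D#.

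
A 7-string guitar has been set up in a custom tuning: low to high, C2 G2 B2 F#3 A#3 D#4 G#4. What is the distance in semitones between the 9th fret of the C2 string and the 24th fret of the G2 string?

C2 at fret 9 → A2 (MIDI 45); G2 at fret 24 → G4 (MIDI 67).
45 − 67 = -22, so the two pitches are 22 semitones apart, with G4 the higher.

22 semitones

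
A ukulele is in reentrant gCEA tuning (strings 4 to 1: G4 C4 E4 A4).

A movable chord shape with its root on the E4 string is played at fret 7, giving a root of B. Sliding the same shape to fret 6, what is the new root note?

A#

Moving from fret 7 to fret 6 shifts the root by -1 semitone.
B down 1 semitone is A#.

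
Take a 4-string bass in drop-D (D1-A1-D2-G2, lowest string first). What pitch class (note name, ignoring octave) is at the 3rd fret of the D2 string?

The open D2 string plus 3 semitones: D–D#–E–F.

F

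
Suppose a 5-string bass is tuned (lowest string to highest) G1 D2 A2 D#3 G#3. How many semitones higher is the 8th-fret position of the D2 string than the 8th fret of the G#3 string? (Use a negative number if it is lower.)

-18 semitones

D2 at fret 8 → A#2 (MIDI 46); G#3 at fret 8 → E4 (MIDI 64).
46 − 64 = -18, so the two pitches are 18 semitones apart.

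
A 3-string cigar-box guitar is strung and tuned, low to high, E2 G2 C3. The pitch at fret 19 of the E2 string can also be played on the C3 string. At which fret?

E2 at fret 19 is E2 + 19 semitones = B3.
The open C3 string is 8 semitones above the open E2, so the same pitch on the C3 string lies at fret 19 − 8 = 11.

11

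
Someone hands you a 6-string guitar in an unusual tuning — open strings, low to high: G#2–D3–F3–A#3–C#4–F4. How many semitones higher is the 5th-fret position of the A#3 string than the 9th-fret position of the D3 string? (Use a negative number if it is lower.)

4 semitones

A#3 at fret 5 → D#4 (MIDI 63); D3 at fret 9 → B3 (MIDI 59).
63 − 59 = 4, so the two pitches are 4 semitones apart.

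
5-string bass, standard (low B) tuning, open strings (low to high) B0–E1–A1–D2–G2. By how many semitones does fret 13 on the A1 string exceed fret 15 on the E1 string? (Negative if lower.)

3 semitones

A1 at fret 13 → A♯2 (MIDI 46); E1 at fret 15 → G2 (MIDI 43).
46 − 43 = 3, so the two pitches are 3 semitones apart.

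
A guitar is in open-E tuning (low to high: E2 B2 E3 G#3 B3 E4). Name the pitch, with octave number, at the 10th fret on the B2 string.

A3

Each fret is one semitone, so B2 + 10 = A3.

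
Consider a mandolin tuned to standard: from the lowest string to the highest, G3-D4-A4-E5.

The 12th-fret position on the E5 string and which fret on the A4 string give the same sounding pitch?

Fret 12 on E5 is MIDI 76 + 12 = 88 (E6). On the A4 string (open MIDI 69), that pitch is 88 − 69 = fret 19.

19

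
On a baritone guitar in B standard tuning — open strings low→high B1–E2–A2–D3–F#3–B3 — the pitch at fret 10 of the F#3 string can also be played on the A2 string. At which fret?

Fret 10 on F#3 is MIDI 54 + 10 = 64 (E4). On the A2 string (open MIDI 45), that pitch is 64 − 45 = fret 19.

19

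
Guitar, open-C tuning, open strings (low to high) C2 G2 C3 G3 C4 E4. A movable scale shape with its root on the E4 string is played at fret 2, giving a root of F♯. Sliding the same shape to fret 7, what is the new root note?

Moving from fret 2 to fret 7 shifts the root by 5 semitones.
F♯ up 5 semitones is B.

B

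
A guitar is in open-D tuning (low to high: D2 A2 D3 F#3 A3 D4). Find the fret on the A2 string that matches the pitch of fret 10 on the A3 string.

Fret 10 on A3 is MIDI 57 + 10 = 67 (G4). On the A2 string (open MIDI 45), that pitch is 67 − 45 = fret 22.

22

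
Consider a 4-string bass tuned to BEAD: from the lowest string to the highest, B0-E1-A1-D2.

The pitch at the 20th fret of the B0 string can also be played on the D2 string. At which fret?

5

B0 at fret 20 is B0 + 20 semitones = G2.
The open D2 string is 15 semitones above the open B0, so the same pitch on the D2 string lies at fret 20 − 15 = 5.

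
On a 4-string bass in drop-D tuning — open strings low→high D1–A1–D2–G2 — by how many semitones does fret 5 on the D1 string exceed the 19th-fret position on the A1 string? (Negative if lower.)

-21 semitones

D1 at fret 5 → G1 (MIDI 31); A1 at fret 19 → E3 (MIDI 52).
31 − 52 = -21, so the two pitches are 21 semitones apart.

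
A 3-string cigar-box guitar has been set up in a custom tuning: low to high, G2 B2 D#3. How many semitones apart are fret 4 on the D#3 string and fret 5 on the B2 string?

3 semitones

D#3 at fret 4 → G3 (MIDI 55); B2 at fret 5 → E3 (MIDI 52).
55 − 52 = 3, so the two pitches are 3 semitones apart, with G3 the higher.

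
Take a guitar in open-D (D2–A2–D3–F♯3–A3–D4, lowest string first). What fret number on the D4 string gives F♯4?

F♯4 is 4 semitones above the open D4 (D–D#–E–F–F#), so it sits at fret 4.

4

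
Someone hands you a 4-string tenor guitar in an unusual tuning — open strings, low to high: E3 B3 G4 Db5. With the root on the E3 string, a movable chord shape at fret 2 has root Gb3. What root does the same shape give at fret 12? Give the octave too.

Moving from fret 2 to fret 12 shifts the root by 10 semitones.
Gb3 up 10 semitones is E4.

E4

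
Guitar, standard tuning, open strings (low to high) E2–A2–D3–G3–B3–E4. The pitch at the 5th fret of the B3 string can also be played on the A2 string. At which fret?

Fret 5 on B3 is MIDI 59 + 5 = 64 (E4). On the A2 string (open MIDI 45), that pitch is 64 − 45 = fret 19.

19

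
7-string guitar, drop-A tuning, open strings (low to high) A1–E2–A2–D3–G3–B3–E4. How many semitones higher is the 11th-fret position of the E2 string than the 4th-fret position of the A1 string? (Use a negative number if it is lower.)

14 semitones

E2 at fret 11 → D♯3 (MIDI 51); A1 at fret 4 → C♯2 (MIDI 37).
51 − 37 = 14, so the two pitches are 14 semitones apart.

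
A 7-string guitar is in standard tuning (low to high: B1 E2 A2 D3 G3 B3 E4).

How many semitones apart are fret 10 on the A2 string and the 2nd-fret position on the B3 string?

6 semitones

A2 at fret 10 → G3 (MIDI 55); B3 at fret 2 → C#4 (MIDI 61).
55 − 61 = -6, so the two pitches are 6 semitones apart, with C#4 the higher.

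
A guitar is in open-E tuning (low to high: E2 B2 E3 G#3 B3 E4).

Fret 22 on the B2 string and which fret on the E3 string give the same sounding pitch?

17

Fret 22 on B2 is MIDI 47 + 22 = 69 (A4). On the E3 string (open MIDI 52), that pitch is 69 − 52 = fret 17.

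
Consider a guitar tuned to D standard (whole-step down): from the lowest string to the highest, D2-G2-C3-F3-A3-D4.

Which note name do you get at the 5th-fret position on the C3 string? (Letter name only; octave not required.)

F

C3 is MIDI 48. Adding 5 gives 53; 53 mod 12 = 5, i.e. F.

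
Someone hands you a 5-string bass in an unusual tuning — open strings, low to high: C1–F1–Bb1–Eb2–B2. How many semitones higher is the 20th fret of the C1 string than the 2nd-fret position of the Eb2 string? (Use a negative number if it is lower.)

3 semitones

C1 at fret 20 → Ab2 (MIDI 44); Eb2 at fret 2 → F2 (MIDI 41).
44 − 41 = 3, so the two pitches are 3 semitones apart.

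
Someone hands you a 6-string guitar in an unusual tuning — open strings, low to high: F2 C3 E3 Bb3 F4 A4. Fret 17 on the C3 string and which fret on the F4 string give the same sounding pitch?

0

C3 at fret 17 is C3 + 17 semitones = F4.
The open F4 string is 17 semitones above the open C3, so the same pitch on the F4 string lies at fret 17 − 17 = 0.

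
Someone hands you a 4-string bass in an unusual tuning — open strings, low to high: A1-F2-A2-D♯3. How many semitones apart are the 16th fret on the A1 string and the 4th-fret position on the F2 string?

4 semitones

A1 at fret 16 → C♯3 (MIDI 49); F2 at fret 4 → A2 (MIDI 45).
49 − 45 = 4, so the two pitches are 4 semitones apart, with C♯3 the higher.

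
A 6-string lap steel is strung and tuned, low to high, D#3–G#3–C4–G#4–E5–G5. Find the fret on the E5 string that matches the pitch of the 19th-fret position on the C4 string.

3

Fret 19 on C4 is MIDI 60 + 19 = 79 (G5). On the E5 string (open MIDI 76), that pitch is 79 − 76 = fret 3.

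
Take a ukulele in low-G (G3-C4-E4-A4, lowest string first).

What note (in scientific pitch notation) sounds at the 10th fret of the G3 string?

F4

The open G3 string plus 10 semitones: G–G#–A–A#–…–D#–E–F.
The walk passes from B into C once, so the octave number goes from 3 to 4.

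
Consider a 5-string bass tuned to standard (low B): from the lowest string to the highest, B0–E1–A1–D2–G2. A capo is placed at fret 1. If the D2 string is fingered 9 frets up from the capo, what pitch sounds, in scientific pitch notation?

C3

The capo raises the open D2 by 1 semitone to D#2; fretting 9 more gives D2 + 1 + 9 = D2 + 10 semitones = C3.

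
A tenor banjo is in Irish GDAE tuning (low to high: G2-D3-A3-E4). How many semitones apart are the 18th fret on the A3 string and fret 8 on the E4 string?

3 semitones

A3 at fret 18 → D#5 (MIDI 75); E4 at fret 8 → C5 (MIDI 72).
75 − 72 = 3, so the two pitches are 3 semitones apart, with D#5 the higher.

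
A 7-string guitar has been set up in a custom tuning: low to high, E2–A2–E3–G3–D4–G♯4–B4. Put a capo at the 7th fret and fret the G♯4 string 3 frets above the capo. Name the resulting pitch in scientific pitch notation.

The capo raises the open G♯4 by 7 semitones to D♯5; fretting 3 more gives G♯4 + 7 + 3 = G♯4 + 10 semitones = F♯5.

F♯5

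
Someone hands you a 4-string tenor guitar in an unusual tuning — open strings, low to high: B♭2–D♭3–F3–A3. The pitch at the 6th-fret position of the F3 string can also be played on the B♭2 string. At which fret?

13

Fret 6 on F3 is MIDI 53 + 6 = 59 (B3). On the B♭2 string (open MIDI 46), that pitch is 59 − 46 = fret 13.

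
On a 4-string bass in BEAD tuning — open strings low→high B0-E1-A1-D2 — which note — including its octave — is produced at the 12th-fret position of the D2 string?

D3

Each fret is one semitone, so D2 + 12 = D3.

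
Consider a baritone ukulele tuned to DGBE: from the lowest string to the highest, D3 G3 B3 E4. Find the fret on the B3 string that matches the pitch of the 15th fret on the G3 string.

11

G3 at fret 15 is G3 + 15 semitones = A#4.
The open B3 string is 4 semitones above the open G3, so the same pitch on the B3 string lies at fret 15 − 4 = 11.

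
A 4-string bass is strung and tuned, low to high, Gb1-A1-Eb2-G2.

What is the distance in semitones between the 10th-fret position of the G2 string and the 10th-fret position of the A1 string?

G2 at fret 10 → F3 (MIDI 53); A1 at fret 10 → G2 (MIDI 43).
53 − 43 = 10, so the two pitches are 10 semitones apart, with F3 the higher.

10 semitones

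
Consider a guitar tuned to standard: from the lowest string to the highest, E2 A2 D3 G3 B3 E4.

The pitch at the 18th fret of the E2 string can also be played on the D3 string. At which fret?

8

E2 at fret 18 is E2 + 18 semitones = A♯3.
The open D3 string is 10 semitones above the open E2, so the same pitch on the D3 string lies at fret 18 − 10 = 8.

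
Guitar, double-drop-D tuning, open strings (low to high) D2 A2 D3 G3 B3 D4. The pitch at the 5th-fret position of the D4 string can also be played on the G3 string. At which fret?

12

D4 at fret 5 is D4 + 5 semitones = G4.
The open G3 string is 7 semitones below the open D4, so the same pitch on the G3 string lies at fret 5 + 7 = 12.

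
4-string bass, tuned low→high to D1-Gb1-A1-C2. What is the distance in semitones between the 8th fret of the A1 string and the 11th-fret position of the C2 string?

6 semitones

A1 at fret 8 → F2 (MIDI 41); C2 at fret 11 → B2 (MIDI 47).
41 − 47 = -6, so the two pitches are 6 semitones apart, with B2 the higher.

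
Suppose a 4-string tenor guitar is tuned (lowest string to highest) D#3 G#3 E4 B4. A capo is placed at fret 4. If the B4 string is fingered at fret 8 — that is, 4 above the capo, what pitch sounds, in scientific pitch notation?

G5

The capo raises the open B4 by 4 semitones to D#5; fretting 4 more gives B4 + 4 + 4 = B4 + 8 semitones = G5.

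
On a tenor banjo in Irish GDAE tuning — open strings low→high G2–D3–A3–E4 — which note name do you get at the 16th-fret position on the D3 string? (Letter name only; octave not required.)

F♯

D3 is MIDI 50. Adding 16 gives 66; 66 mod 12 = 6, i.e. F♯.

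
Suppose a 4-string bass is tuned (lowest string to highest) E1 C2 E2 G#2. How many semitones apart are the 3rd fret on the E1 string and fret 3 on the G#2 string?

E1 at fret 3 → G1 (MIDI 31); G#2 at fret 3 → B2 (MIDI 47).
31 − 47 = -16, so the two pitches are 16 semitones apart, with B2 the higher.

16 semitones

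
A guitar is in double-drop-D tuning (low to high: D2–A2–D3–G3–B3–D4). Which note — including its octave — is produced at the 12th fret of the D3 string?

D4

D3 is MIDI 50. Adding 12 gives 62, which is D4.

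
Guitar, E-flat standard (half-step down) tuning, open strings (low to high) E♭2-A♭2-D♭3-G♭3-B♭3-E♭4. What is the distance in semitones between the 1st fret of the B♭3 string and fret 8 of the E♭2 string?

12 semitones

B♭3 at fret 1 → B3 (MIDI 59); E♭2 at fret 8 → B2 (MIDI 47).
59 − 47 = 12, so the two pitches are 12 semitones apart, with B3 the higher.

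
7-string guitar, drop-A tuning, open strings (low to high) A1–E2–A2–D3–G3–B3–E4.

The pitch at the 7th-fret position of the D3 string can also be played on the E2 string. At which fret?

17

D3 at fret 7 is D3 + 7 semitones = A3.
The open E2 string is 10 semitones below the open D3, so the same pitch on the E2 string lies at fret 7 + 10 = 17.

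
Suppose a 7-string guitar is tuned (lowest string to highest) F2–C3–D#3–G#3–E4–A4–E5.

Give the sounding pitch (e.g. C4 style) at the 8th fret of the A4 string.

F5

A4 is MIDI 69. Adding 8 gives 77, which is F5.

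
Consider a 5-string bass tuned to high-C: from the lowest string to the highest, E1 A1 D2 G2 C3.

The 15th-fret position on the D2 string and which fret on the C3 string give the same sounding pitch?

5

Fret 15 on D2 is MIDI 38 + 15 = 53 (F3). On the C3 string (open MIDI 48), that pitch is 53 − 48 = fret 5.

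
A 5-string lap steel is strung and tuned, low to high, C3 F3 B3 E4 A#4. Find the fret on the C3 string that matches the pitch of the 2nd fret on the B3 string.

13

Fret 2 on B3 is MIDI 59 + 2 = 61 (C#4). On the C3 string (open MIDI 48), that pitch is 61 − 48 = fret 13.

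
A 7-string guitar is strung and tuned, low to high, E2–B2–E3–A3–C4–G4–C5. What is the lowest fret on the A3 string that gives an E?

7

From A3, count semitones up the chromatic scale until reaching E: A–A#–B–C–C#–D–D#–E — 7 steps.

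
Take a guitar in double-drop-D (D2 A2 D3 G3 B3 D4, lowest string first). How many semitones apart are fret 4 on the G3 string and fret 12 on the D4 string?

G3 at fret 4 → B3 (MIDI 59); D4 at fret 12 → D5 (MIDI 74).
59 − 74 = -15, so the two pitches are 15 semitones apart, with D5 the higher.

15 semitones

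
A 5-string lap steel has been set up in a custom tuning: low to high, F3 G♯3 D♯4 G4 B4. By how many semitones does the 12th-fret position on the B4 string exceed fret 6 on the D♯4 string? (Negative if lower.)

B4 at fret 12 → B5 (MIDI 83); D♯4 at fret 6 → A4 (MIDI 69).
83 − 69 = 14, so the two pitches are 14 semitones apart.

14 semitones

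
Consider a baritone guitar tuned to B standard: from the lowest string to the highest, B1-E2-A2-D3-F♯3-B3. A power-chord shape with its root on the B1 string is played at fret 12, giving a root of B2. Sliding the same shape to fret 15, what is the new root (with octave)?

Moving from fret 12 to fret 15 shifts the root by 3 semitones.
B2 up 3 semitones is D3.

D3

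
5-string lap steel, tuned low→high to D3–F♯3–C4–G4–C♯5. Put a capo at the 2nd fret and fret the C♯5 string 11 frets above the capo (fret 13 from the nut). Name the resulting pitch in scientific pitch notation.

D6

The capo raises the open C♯5 by 2 semitones to D♯5; fretting 11 more gives C♯5 + 2 + 11 = C♯5 + 13 semitones = D6.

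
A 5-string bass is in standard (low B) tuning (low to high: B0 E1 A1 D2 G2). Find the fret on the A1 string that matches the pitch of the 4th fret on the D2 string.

D2 at fret 4 is D2 + 4 semitones = F#2.
The open A1 string is 5 semitones below the open D2, so the same pitch on the A1 string lies at fret 4 + 5 = 9.

9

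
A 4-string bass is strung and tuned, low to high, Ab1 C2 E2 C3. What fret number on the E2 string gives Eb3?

11

Eb3 is 11 semitones above the open E2 (E–F–Gb–G–…–Db–D–Eb), so it sits at fret 11.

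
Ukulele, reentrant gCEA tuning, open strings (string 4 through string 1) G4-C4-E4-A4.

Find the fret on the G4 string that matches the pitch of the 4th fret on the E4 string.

1

E4 at fret 4 is E4 + 4 semitones = G#4.
The open G4 string is 3 semitones above the open E4, so the same pitch on the G4 string lies at fret 4 − 3 = 1.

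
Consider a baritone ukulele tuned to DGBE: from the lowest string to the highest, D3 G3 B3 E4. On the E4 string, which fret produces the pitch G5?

15

G5 is 15 semitones above the open E4 (E–F–F#–G–…–F–F#–G), so it sits at fret 15.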